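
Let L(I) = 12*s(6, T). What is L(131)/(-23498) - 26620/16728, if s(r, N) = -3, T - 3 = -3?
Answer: -78114319/49134318 ≈ -1.5898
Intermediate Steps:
T = 0 (T = 3 - 3 = 0)
L(I) = -36 (L(I) = 12*(-3) = -36)
L(131)/(-23498) - 26620/16728 = -36/(-23498) - 26620/16728 = -36*(-1/23498) - 26620*1/16728 = 18/11749 - 6655/4182 = -78114319/49134318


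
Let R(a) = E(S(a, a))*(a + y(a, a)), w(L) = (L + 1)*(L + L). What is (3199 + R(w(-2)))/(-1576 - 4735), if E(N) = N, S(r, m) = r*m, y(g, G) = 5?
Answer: -3343/6311 ≈ -0.52971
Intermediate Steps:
S(r, m) = m*r
w(L) = 2*L*(1 + L) (w(L) = (1 + L)*(2*L) = 2*L*(1 + L))
R(a) = a²*(5 + a) (R(a) = (a*a)*(a + 5) = a²*(5 + a))
(3199 + R(w(-2)))/(-1576 - 4735) = (3199 + (2*(-2)*(1 - 2))²*(5 + 2*(-2)*(1 - 2)))/(-1576 - 4735) = (3199 + (2*(-2)*(-1))²*(5 + 2*(-2)*(-1)))/(-6311) = (3199 + 4²*(5 + 4))*(-1/6311) = (3199 + 16*9)*(-1/6311) = (3199 + 144)*(-1/6311) = 3343*(-1/6311) = -3343/6311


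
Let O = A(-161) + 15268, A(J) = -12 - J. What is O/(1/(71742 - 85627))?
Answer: -214065045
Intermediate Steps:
O = 15417 (O = (-12 - 1*(-161)) + 15268 = (-12 + 161) + 15268 = 149 + 15268 = 15417)
O/(1/(71742 - 85627)) = 15417/(1/(71742 - 85627)) = 15417/(1/(-13885)) = 15417/(-1/13885) = 15417*(-13885) = -214065045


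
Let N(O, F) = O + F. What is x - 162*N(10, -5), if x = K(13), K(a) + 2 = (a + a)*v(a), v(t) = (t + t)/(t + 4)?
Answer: -13128/17 ≈ -772.24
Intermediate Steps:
v(t) = 2*t/(4 + t) (v(t) = (2*t)/(4 + t) = 2*t/(4 + t))
N(O, F) = F + O
K(a) = -2 + 4*a²/(4 + a) (K(a) = -2 + (a + a)*(2*a/(4 + a)) = -2 + (2*a)*(2*a/(4 + a)) = -2 + 4*a²/(4 + a))
x = 642/17 (x = 2*(-4 - 1*13 + 2*13²)/(4 + 13) = 2*(-4 - 13 + 2*169)/17 = 2*(1/17)*(-4 - 13 + 338) = 2*(1/17)*321 = 642/17 ≈ 37.765)
x - 162*N(10, -5) = 642/17 - 162*(-5 + 10) = 642/17 - 162*5 = 642/17 - 810 = -13128/17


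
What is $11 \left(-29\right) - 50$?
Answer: $-369$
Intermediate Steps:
$11 \left(-29\right) - 50 = -319 - 50 = -369$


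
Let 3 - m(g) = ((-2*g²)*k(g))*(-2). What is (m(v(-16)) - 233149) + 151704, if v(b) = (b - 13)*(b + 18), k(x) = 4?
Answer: -135266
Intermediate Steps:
v(b) = (-13 + b)*(18 + b)
m(g) = 3 - 16*g² (m(g) = 3 - -2*g²*4*(-2) = 3 - (-8*g²)*(-2) = 3 - 16*g²)
(m(v(-16)) - 233149) + 151704 = ((3 - 16*(-234 + (-16)² + 5*(-16))²) - 233149) + 151704 = ((3 - 16*(-234 + 256 - 80)²) - 233149) + 151704 = ((3 - 16*(-58)²) - 233149) + 151704 = ((3 - 16*3364) - 233149) + 151704 = ((3 - 53824) - 233149) + 151704 = (-53821 - 233149) + 151704 = -286970 + 151704 = -135266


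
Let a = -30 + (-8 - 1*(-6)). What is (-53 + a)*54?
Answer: -4590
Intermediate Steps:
a = -32 (a = -30 + (-8 + 6) = -30 - 2 = -32)
(-53 + a)*54 = (-53 - 32)*54 = -85*54 = -4590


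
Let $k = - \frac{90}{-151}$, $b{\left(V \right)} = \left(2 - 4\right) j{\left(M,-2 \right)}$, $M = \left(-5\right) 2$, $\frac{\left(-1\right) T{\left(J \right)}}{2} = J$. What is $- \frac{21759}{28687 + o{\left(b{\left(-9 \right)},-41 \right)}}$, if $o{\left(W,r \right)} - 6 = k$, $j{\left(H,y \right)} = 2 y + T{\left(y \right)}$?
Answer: $- \frac{3285609}{4332733} \approx -0.75832$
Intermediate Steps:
$T{\left(J \right)} = - 2 J$
$M = -10$
$j{\left(H,y \right)} = 0$ ($j{\left(H,y \right)} = 2 y - 2 y = 0$)
$b{\left(V \right)} = 0$ ($b{\left(V \right)} = \left(2 - 4\right) 0 = \left(-2\right) 0 = 0$)
$k = \frac{90}{151}$ ($k = \left(-90\right) \left(- \frac{1}{151}\right) = \frac{90}{151} \approx 0.59603$)
$o{\left(W,r \right)} = \frac{996}{151}$ ($o{\left(W,r \right)} = 6 + \frac{90}{151} = \frac{996}{151}$)
$- \frac{21759}{28687 + o{\left(b{\left(-9 \right)},-41 \right)}} = - \frac{21759}{28687 + \frac{996}{151}} = - \frac{21759}{\frac{4332733}{151}} = \left(-21759\right) \frac{151}{4332733} = - \frac{3285609}{4332733}$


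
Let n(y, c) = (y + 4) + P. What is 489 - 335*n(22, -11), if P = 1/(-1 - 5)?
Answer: -48991/6 ≈ -8165.2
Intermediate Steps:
P = -⅙ (P = 1/(-6) = -⅙ ≈ -0.16667)
n(y, c) = 23/6 + y (n(y, c) = (y + 4) - ⅙ = (4 + y) - ⅙ = 23/6 + y)
489 - 335*n(22, -11) = 489 - 335*(23/6 + 22) = 489 - 335*155/6 = 489 - 51925/6 = -48991/6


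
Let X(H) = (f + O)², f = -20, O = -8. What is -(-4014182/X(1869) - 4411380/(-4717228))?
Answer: 2366544150697/462288344 ≈ 5119.2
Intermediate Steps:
X(H) = 784 (X(H) = (-20 - 8)² = (-28)² = 784)
-(-4014182/X(1869) - 4411380/(-4717228)) = -(-4014182/784 - 4411380/(-4717228)) = -(-4014182*1/784 - 4411380*(-1/4717228)) = -(-2007091/392 + 1102845/1179307) = -1*(-2366544150697/462288344) = 2366544150697/462288344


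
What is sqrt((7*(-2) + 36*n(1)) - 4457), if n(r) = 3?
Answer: I*sqrt(4363) ≈ 66.053*I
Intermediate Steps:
sqrt((7*(-2) + 36*n(1)) - 4457) = sqrt((7*(-2) + 36*3) - 4457) = sqrt((-14 + 108) - 4457) = sqrt(94 - 4457) = sqrt(-4363) = I*sqrt(4363)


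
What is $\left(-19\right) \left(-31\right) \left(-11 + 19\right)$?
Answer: $4712$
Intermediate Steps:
$\left(-19\right) \left(-31\right) \left(-11 + 19\right) = 589 \cdot 8 = 4712$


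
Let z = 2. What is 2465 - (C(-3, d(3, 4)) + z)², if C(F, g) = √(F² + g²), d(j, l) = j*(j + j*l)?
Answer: 427 - 12*√226 ≈ 246.60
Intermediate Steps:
2465 - (C(-3, d(3, 4)) + z)² = 2465 - (√((-3)² + (3²*(1 + 4))²) + 2)² = 2465 - (√(9 + (9*5)²) + 2)² = 2465 - (√(9 + 45²) + 2)² = 2465 - (√(9 + 2025) + 2)² = 2465 - (√2034 + 2)² = 2465 - (3*√226 + 2)² = 2465 - (2 + 3*√226)²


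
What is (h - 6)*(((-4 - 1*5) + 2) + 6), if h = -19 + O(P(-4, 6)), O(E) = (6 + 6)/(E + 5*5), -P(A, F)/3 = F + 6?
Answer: 287/11 ≈ 26.091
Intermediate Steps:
P(A, F) = -18 - 3*F (P(A, F) = -3*(F + 6) = -3*(6 + F) = -18 - 3*F)
O(E) = 12/(25 + E) (O(E) = 12/(E + 25) = 12/(25 + E))
h = -221/11 (h = -19 + 12/(25 + (-18 - 3*6)) = -19 + 12/(25 + (-18 - 18)) = -19 + 12/(25 - 36) = -19 + 12/(-11) = -19 + 12*(-1/11) = -19 - 12/11 = -221/11 ≈ -20.091)
(h - 6)*(((-4 - 1*5) + 2) + 6) = (-221/11 - 6)*(((-4 - 1*5) + 2) + 6) = -287*(((-4 - 5) + 2) + 6)/11 = -287*((-9 + 2) + 6)/11 = -287*(-7 + 6)/11 = -287/11*(-1) = 287/11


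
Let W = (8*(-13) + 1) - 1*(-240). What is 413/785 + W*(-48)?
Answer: -5161747/785 ≈ -6575.5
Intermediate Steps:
W = 137 (W = (-104 + 1) + 240 = -103 + 240 = 137)
413/785 + W*(-48) = 413/785 + 137*(-48) = 413*(1/785) - 6576 = 413/785 - 6576 = -5161747/785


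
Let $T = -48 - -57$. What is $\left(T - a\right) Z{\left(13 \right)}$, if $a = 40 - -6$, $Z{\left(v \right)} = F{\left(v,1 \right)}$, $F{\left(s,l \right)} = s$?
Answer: $-481$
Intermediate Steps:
$T = 9$ ($T = -48 + 57 = 9$)
$Z{\left(v \right)} = v$
$a = 46$ ($a = 40 + 6 = 46$)
$\left(T - a\right) Z{\left(13 \right)} = \left(9 - 46\right) 13 = \left(-37\right) 13 = -481$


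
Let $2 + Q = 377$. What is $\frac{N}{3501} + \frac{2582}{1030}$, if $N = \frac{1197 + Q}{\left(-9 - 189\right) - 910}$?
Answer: $\frac{417259904}{166478385} \approx 2.5064$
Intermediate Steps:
$Q = 375$ ($Q = -2 + 377 = 375$)
$N = - \frac{393}{277}$ ($N = \frac{1197 + 375}{\left(-9 - 189\right) - 910} = \frac{1572}{\left(-9 - 189\right) - 910} = \frac{1572}{-198 - 910} = \frac{1572}{-1108} = 1572 \left(- \frac{1}{1108}\right) = - \frac{393}{277} \approx -1.4188$)
$\frac{N}{3501} + \frac{2582}{1030} = - \frac{393}{277 \cdot 3501} + \frac{2582}{1030} = \left(- \frac{393}{277}\right) \frac{1}{3501} + 2582 \cdot \frac{1}{1030} = - \frac{131}{323259} + \frac{1291}{515} = \frac{417259904}{166478385}$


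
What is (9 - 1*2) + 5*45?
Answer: 232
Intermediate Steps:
(9 - 1*2) + 5*45 = (9 - 2) + 225 = 7 + 225 = 232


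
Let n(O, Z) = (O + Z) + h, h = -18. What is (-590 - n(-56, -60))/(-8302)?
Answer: 228/4151 ≈ 0.054927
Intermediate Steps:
n(O, Z) = -18 + O + Z (n(O, Z) = (O + Z) - 18 = -18 + O + Z)
(-590 - n(-56, -60))/(-8302) = (-590 - (-18 - 56 - 60))/(-8302) = (-590 - 1*(-134))*(-1/8302) = (-590 + 134)*(-1/8302) = -456*(-1/8302) = 228/4151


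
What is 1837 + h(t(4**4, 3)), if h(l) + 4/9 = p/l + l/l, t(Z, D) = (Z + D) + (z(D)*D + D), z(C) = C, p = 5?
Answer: 4481843/2439 ≈ 1837.6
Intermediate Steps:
t(Z, D) = Z + D**2 + 2*D (t(Z, D) = (Z + D) + (D*D + D) = (D + Z) + (D**2 + D) = (D + Z) + (D + D**2) = Z + D**2 + 2*D)
h(l) = 5/9 + 5/l (h(l) = -4/9 + (5/l + l/l) = -4/9 + (5/l + 1) = -4/9 + (1 + 5/l) = 5/9 + 5/l)
1837 + h(t(4**4, 3)) = 1837 + (5/9 + 5/(4**4 + 3**2 + 2*3)) = 1837 + (5/9 + 5/(256 + 9 + 6)) = 1837 + (5/9 + 5/271) = 1837 + 1400/2439 = 4481843/2439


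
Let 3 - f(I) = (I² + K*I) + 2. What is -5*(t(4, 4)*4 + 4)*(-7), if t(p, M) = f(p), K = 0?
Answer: -1960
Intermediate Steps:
f(I) = 1 - I² (f(I) = 3 - ((I² + 0*I) + 2) = 3 - ((I² + 0) + 2) = 3 - (I² + 2) = 3 - (2 + I²) = 3 + (-2 - I²) = 1 - I²)
t(p, M) = 1 - p²
-5*(t(4, 4)*4 + 4)*(-7) = -5*((1 - 1*4²)*4 + 4)*(-7) = -5*((1 - 1*16)*4 + 4)*(-7) = -5*((1 - 16)*4 + 4)*(-7) = -5*(-15*4 + 4)*(-7) = -5*(-60 + 4)*(-7) = -5*(-56)*(-7) = 280*(-7) = -1960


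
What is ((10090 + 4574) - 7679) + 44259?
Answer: 51244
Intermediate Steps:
((10090 + 4574) - 7679) + 44259 = (14664 - 7679) + 44259 = 6985 + 44259 = 51244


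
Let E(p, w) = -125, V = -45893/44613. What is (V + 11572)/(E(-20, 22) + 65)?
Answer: -516215743/2676780 ≈ -192.85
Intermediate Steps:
V = -45893/44613 (V = -45893*1/44613 = -45893/44613 ≈ -1.0287)
(V + 11572)/(E(-20, 22) + 65) = (-45893/44613 + 11572)/(-125 + 65) = (516215743/44613)/(-60) = (516215743/44613)*(-1/60) = -516215743/2676780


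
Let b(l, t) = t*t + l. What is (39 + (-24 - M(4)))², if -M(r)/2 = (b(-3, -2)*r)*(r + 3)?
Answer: 5041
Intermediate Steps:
b(l, t) = l + t² (b(l, t) = t² + l = l + t²)
M(r) = -2*r*(3 + r) (M(r) = -2*(-3 + (-2)²)*r*(r + 3) = -2*(-3 + 4)*r*(3 + r) = -2*1*r*(3 + r) = -2*r*(3 + r))
(39 + (-24 - M(4)))² = (39 + (-24 - (-2)*4*(3 + 4)))² = (39 + (-24 - (-2)*4*7))² = (39 + (-24 - 1*(-56)))² = (39 + (-24 + 56))² = (39 + 32)² = 71² = 5041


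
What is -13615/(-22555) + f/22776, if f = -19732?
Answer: -39929/151986 ≈ -0.26271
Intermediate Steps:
-13615/(-22555) + f/22776 = -13615/(-22555) - 19732/22776 = -13615*(-1/22555) - 19732*1/22776 = 2723/4511 - 4933/5694 = -39929/151986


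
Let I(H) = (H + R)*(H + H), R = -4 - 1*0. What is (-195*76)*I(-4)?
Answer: -948480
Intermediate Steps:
R = -4 (R = -4 + 0 = -4)
I(H) = 2*H*(-4 + H) (I(H) = (H - 4)*(H + H) = (-4 + H)*(2*H) = 2*H*(-4 + H))
(-195*76)*I(-4) = (-195*76)*(2*(-4)*(-4 - 4)) = -29640*(-4)*(-8) = -14820*64 = -948480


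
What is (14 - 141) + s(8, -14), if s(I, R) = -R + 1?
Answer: -112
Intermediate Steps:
s(I, R) = 1 - R
(14 - 141) + s(8, -14) = (14 - 141) + (1 - 1*(-14)) = -127 + (1 + 14) = -127 + 15 = -112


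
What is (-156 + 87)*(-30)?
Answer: 2070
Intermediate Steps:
(-156 + 87)*(-30) = -69*(-30) = 2070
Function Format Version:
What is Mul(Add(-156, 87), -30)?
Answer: 2070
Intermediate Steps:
Mul(Add(-156, 87), -30) = Mul(-69, -30) = 2070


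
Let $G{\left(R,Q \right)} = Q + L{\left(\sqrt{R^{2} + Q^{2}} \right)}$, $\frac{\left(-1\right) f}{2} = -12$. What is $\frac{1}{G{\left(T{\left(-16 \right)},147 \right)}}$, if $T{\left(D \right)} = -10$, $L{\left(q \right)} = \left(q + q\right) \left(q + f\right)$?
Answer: $\frac{43565}{1847891689} - \frac{48 \sqrt{21709}}{1847891689} \approx 1.9748 \cdot 10^{-5}$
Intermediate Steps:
$f = 24$ ($f = \left(-2\right) \left(-12\right) = 24$)
$L{\left(q \right)} = 2 q \left(24 + q\right)$ ($L{\left(q \right)} = \left(q + q\right) \left(q + 24\right) = 2 q \left(24 + q\right)$)
$G{\left(R,Q \right)} = Q + 2 \sqrt{Q^{2} + R^{2}} \left(24 + \sqrt{Q^{2} + R^{2}}\right)$ ($G{\left(R,Q \right)} = Q + 2 \sqrt{R^{2} + Q^{2}} \left(24 + \sqrt{R^{2} + Q^{2}}\right) = Q + 2 \sqrt{Q^{2} + R^{2}} \left(24 + \sqrt{Q^{2} + R^{2}}\right)$)
$\frac{1}{G{\left(T{\left(-16 \right)},147 \right)}} = \frac{1}{147 + 2 \cdot 147^{2} + 2 \left(-10\right)^{2} + 48 \sqrt{147^{2} + \left(-10\right)^{2}}} = \frac{1}{147 + 2 \cdot 21609 + 2 \cdot 100 + 48 \sqrt{21609 + 100}} = \frac{1}{147 + 43218 + 200 + 48 \sqrt{21709}} = \frac{1}{43565 + 48 \sqrt{21709}}$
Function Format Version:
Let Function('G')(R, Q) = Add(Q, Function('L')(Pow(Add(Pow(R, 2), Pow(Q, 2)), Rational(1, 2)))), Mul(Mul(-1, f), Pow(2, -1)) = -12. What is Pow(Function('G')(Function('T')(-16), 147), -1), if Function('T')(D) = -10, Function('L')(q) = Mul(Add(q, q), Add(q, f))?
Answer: Add(Rational(43565, 1847891689), Mul(Rational(-48, 1847891689), Pow(21709, Rational(1, 2)))) ≈ 1.9748e-5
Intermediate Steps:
f = 24 (f = Mul(-2, -12) = 24)
Function('L')(q) = Mul(2, q, Add(24, q)) (Function('L')(q) = Mul(Add(q, q), Add(q, 24)) = Mul(Mul(2, q), Add(24, q)) = Mul(2, q, Add(24, q)))
Function('G')(R, Q) = Add(Q, Mul(2, Pow(Add(Pow(Q, 2), Pow(R, 2)), Rational(1, 2)), Add(24, Pow(Add(Pow(Q, 2), Pow(R, 2)), Rational(1, 2))))) (Function('G')(R, Q) = Add(Q, Mul(2, Pow(Add(Pow(R, 2), Pow(Q, 2)), Rational(1, 2)), Add(24, Pow(Add(Pow(R, 2), Pow(Q, 2)), Rational(1, 2))))) = Add(Q, Mul(2, Pow(Add(Pow(Q, 2), Pow(R, 2)), Rational(1, 2)), Add(24, Pow(Add(Pow(Q, 2), Pow(R, 2)), Rational(1, 2))))))
Pow(Function('G')(Function('T')(-16), 147), -1) = Pow(Add(147, Mul(2, Pow(147, 2)), Mul(2, Pow(-10, 2)), Mul(48, Pow(Add(Pow(147, 2), Pow(-10, 2)), Rational(1, 2)))), -1) = Pow(Add(147, Mul(2, 21609), Mul(2, 100), Mul(48, Pow(Add(21609, 100), Rational(1, 2)))), -1) = Pow(Add(147, 43218, 200, Mul(48, Pow(21709, Rational(1, 2)))), -1) = Pow(Add(43565, Mul(48, Pow(21709, Rational(1, 2)))), -1)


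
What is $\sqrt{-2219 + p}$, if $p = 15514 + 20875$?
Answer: $\sqrt{34170} \approx 184.85$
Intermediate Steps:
$p = 36389$
$\sqrt{-2219 + p} = \sqrt{-2219 + 36389} = \sqrt{34170}$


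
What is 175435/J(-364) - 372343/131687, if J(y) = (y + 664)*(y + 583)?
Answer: -272085251/1730367180 ≈ -0.15724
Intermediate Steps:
J(y) = (583 + y)*(664 + y) (J(y) = (664 + y)*(583 + y) = (583 + y)*(664 + y))
175435/J(-364) - 372343/131687 = 175435/(387112 + (-364)² + 1247*(-364)) - 372343/131687 = 175435/(387112 + 132496 - 453908) - 372343*1/131687 = 175435/65700 - 372343/131687 = 175435*(1/65700) - 372343/131687 = 35087/13140 - 372343/131687 = -272085251/1730367180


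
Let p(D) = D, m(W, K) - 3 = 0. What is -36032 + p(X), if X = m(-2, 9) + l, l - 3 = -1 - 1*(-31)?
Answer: -35996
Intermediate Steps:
l = 33 (l = 3 + (-1 - 1*(-31)) = 3 + (-1 + 31) = 3 + 30 = 33)
m(W, K) = 3 (m(W, K) = 3 + 0 = 3)
X = 36 (X = 3 + 33 = 36)
-36032 + p(X) = -36032 + 36 = -35996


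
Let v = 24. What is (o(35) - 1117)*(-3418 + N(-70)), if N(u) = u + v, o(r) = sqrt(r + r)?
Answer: 3869288 - 3464*sqrt(70) ≈ 3.8403e+6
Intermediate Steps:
o(r) = sqrt(2)*sqrt(r) (o(r) = sqrt(2*r) = sqrt(2)*sqrt(r))
N(u) = 24 + u (N(u) = u + 24 = 24 + u)
(o(35) - 1117)*(-3418 + N(-70)) = (sqrt(2)*sqrt(35) - 1117)*(-3418 + (24 - 70)) = (sqrt(70) - 1117)*(-3418 - 46) = (-1117 + sqrt(70))*(-3464) = 3869288 - 3464*sqrt(70)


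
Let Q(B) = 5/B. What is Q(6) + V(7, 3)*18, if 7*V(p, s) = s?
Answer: 359/42 ≈ 8.5476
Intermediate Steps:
V(p, s) = s/7
Q(6) + V(7, 3)*18 = 5/6 + ((1/7)*3)*18 = 5*(1/6) + (3/7)*18 = 5/6 + 54/7 = 359/42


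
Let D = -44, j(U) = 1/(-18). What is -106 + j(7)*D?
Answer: -932/9 ≈ -103.56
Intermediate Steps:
j(U) = -1/18
-106 + j(7)*D = -106 - 1/18*(-44) = -106 + 22/9 = -932/9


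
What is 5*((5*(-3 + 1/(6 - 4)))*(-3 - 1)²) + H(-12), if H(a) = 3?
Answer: -997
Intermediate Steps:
5*((5*(-3 + 1/(6 - 4)))*(-3 - 1)²) + H(-12) = 5*((5*(-3 + 1/(6 - 4)))*(-3 - 1)²) + 3 = 5*((5*(-3 + 1/2))*(-4)²) + 3 = 5*((5*(-3 + ½))*16) + 3 = 5*((5*(-5/2))*16) + 3 = 5*(-25/2*16) + 3 = 5*(-200) + 3 = -1000 + 3 = -997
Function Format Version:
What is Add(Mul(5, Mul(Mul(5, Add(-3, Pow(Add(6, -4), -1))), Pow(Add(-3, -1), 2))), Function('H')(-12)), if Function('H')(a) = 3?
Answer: -997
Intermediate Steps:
Add(Mul(5, Mul(Mul(5, Add(-3, Pow(Add(6, -4), -1))), Pow(Add(-3, -1), 2))), Function('H')(-12)) = Add(Mul(5, Mul(Mul(5, Add(-3, Pow(Add(6, -4), -1))), Pow(Add(-3, -1), 2))), 3) = Add(Mul(5, Mul(Mul(5, Add(-3, Pow(2, -1))), Pow(-4, 2))), 3) = Add(Mul(5, Mul(Mul(5, Add(-3, Rational(1, 2))), 16)), 3) = Add(Mul(5, Mul(Mul(5, Rational(-5, 2)), 16)), 3) = Add(Mul(5, Mul(Rational(-25, 2), 16)), 3) = Add(Mul(5, -200), 3) = Add(-1000, 3) = -997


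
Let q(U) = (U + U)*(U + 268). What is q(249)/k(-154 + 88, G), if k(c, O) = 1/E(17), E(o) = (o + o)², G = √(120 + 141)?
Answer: 297630696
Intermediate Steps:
G = 3*√29 (G = √261 = 3*√29 ≈ 16.155)
q(U) = 2*U*(268 + U) (q(U) = (2*U)*(268 + U) = 2*U*(268 + U))
E(o) = 4*o² (E(o) = (2*o)² = 4*o²)
k(c, O) = 1/1156 (k(c, O) = 1/(4*17²) = 1/(4*289) = 1/1156)
q(249)/k(-154 + 88, G) = (2*249*(268 + 249))/(1/1156) = (2*249*517)*1156 = 257466*1156 = 297630696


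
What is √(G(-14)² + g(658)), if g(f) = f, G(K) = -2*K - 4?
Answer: √1234 ≈ 35.128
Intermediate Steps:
G(K) = -4 - 2*K
√(G(-14)² + g(658)) = √((-4 - 2*(-14))² + 658) = √((-4 + 28)² + 658) = √(24² + 658) = √(576 + 658) = √1234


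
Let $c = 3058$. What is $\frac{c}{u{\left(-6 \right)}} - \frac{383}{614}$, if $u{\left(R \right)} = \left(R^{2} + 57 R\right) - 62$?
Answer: $- \frac{504639}{56488} \approx -8.9336$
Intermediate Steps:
$u{\left(R \right)} = -62 + R^{2} + 57 R$
$\frac{c}{u{\left(-6 \right)}} - \frac{383}{614} = \frac{3058}{-62 + \left(-6\right)^{2} + 57 \left(-6\right)} - \frac{383}{614} = \frac{3058}{-62 + 36 - 342} - \frac{383}{614} = \frac{3058}{-368} - \frac{383}{614} = 3058 \left(- \frac{1}{368}\right) - \frac{383}{614} = - \frac{1529}{184} - \frac{383}{614} = - \frac{504639}{56488}$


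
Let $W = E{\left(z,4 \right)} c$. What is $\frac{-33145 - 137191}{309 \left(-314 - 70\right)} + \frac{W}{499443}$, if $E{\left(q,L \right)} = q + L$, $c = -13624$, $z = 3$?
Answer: $\frac{109757645}{88187364} \approx 1.2446$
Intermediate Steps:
$E{\left(q,L \right)} = L + q$
$W = -95368$ ($W = \left(4 + 3\right) \left(-13624\right) = 7 \left(-13624\right) = -95368$)
$\frac{-33145 - 137191}{309 \left(-314 - 70\right)} + \frac{W}{499443} = \frac{-33145 - 137191}{309 \left(-314 - 70\right)} - \frac{95368}{499443} = \frac{-33145 - 137191}{309 \left(-384\right)} - \frac{13624}{71349} = - \frac{170336}{-118656} - \frac{13624}{71349} = \left(-170336\right) \left(- \frac{1}{118656}\right) - \frac{13624}{71349} = \frac{5323}{3708} - \frac{13624}{71349} = \frac{109757645}{88187364}$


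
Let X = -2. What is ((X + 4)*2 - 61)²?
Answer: 3249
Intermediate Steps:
((X + 4)*2 - 61)² = ((-2 + 4)*2 - 61)² = (2*2 - 61)² = (4 - 61)² = (-57)² = 3249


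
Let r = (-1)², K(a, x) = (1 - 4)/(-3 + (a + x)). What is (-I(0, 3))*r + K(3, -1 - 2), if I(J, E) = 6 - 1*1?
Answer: -4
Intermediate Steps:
I(J, E) = 5 (I(J, E) = 6 - 1 = 5)
K(a, x) = -3/(-3 + a + x)
r = 1
(-I(0, 3))*r + K(3, -1 - 2) = -1*5*1 - 3/(-3 + 3 + (-1 - 2)) = -5*1 - 3/(-3 + 3 - 3) = -5 - 3/(-3) = -5 - 3*(-⅓) = -5 + 1 = -4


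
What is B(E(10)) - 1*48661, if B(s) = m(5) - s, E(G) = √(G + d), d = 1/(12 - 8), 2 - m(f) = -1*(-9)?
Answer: -48668 - √41/2 ≈ -48671.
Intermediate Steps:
m(f) = -7 (m(f) = 2 - (-1)*(-9) = 2 - 1*9 = 2 - 9 = -7)
d = ¼ (d = 1/4 = ¼ ≈ 0.25000)
E(G) = √(¼ + G) (E(G) = √(G + ¼) = √(¼ + G))
B(s) = -7 - s
B(E(10)) - 1*48661 = (-7 - √(1 + 4*10)/2) - 1*48661 = (-7 - √(1 + 40)/2) - 48661 = (-7 - √41/2) - 48661 = -48668 - √41/2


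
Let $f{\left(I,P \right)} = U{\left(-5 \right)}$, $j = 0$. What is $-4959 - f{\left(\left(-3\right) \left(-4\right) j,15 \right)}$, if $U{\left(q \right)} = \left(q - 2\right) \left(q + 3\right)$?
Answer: $-4973$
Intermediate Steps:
$U{\left(q \right)} = \left(-2 + q\right) \left(3 + q\right)$
$f{\left(I,P \right)} = 14$ ($f{\left(I,P \right)} = -6 - 5 + \left(-5\right)^{2} = -6 - 5 + 25 = 14$)
$-4959 - f{\left(\left(-3\right) \left(-4\right) j,15 \right)} = -4959 - 14 = -4973$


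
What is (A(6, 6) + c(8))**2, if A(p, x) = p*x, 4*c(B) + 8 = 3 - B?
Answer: 17161/16 ≈ 1072.6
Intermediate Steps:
c(B) = -5/4 - B/4 (c(B) = -2 + (3 - B)/4 = -2 + (3/4 - B/4) = -5/4 - B/4)
(A(6, 6) + c(8))**2 = (6*6 + (-5/4 - 1/4*8))**2 = (36 + (-5/4 - 2))**2 = (36 - 13/4)**2 = (131/4)**2 = 17161/16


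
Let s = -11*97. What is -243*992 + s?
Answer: -242123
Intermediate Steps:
s = -1067
-243*992 + s = -243*992 - 1067 = -241056 - 1067 = -242123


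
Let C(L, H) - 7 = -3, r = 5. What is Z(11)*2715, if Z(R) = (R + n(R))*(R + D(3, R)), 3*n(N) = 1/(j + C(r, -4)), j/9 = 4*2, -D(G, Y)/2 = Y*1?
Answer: -24977095/76 ≈ -3.2865e+5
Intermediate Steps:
D(G, Y) = -2*Y
C(L, H) = 4 (C(L, H) = 7 - 3 = 4)
j = 72 (j = 9*(4*2) = 9*8 = 72)
n(N) = 1/228 (n(N) = 1/(3*(72 + 4)) = (⅓)/76 = (⅓)*(1/76) = 1/228)
Z(R) = -R*(1/228 + R) (Z(R) = (R + 1/228)*(R - 2*R) = (1/228 + R)*(-R) = -R*(1/228 + R))
Z(11)*2715 = -1*11*(1/228 + 11)*2715 = -1*11*2509/228*2715 = -27599/228*2715 = -24977095/76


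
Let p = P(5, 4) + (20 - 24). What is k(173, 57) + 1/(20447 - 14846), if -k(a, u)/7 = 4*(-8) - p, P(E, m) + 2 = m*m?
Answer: 1646695/5601 ≈ 294.00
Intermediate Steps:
P(E, m) = -2 + m² (P(E, m) = -2 + m*m = -2 + m²)
p = 10 (p = (-2 + 4²) + (20 - 24) = (-2 + 16) - 4 = 14 - 4 = 10)
k(a, u) = 294 (k(a, u) = -7*(4*(-8) - 1*10) = -7*(-32 - 10) = -7*(-42) = 294)
k(173, 57) + 1/(20447 - 14846) = 294 + 1/(20447 - 14846) = 294 + 1/5601 = 1646695/5601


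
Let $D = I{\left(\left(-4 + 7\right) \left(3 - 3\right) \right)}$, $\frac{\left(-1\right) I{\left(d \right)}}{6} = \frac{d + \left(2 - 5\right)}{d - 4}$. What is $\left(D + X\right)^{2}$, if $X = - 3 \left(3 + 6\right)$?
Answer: $\frac{3969}{4} \approx 992.25$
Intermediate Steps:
$I{\left(d \right)} = - \frac{6 \left(-3 + d\right)}{-4 + d}$ ($I{\left(d \right)} = - 6 \frac{d + \left(2 - 5\right)}{d - 4} = - 6 \frac{d + \left(2 - 5\right)}{-4 + d} = - 6 \frac{d - 3}{-4 + d} = - 6 \frac{-3 + d}{-4 + d} = - \frac{6 \left(-3 + d\right)}{-4 + d}$)
$D = - \frac{9}{2}$ ($D = \frac{6 \left(3 - \left(-4 + 7\right) \left(3 - 3\right)\right)}{-4 + \left(-4 + 7\right) \left(3 - 3\right)} = \frac{6 \left(3 - 3 \cdot 0\right)}{-4 + 3 \cdot 0} = \frac{6 \left(3 - 0\right)}{-4 + 0} = \frac{6 \left(3 + 0\right)}{-4} = 6 \left(- \frac{1}{4}\right) 3 = - \frac{9}{2} \approx -4.5$)
$X = -27$ ($X = \left(-3\right) 9 = -27$)
$\left(D + X\right)^{2} = \left(- \frac{9}{2} - 27\right)^{2} = \left(- \frac{63}{2}\right)^{2} = \frac{3969}{4}$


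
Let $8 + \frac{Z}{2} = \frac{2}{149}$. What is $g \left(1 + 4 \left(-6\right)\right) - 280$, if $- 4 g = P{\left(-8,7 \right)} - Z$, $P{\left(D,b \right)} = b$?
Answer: $- \frac{88151}{596} \approx -147.9$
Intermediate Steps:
$Z = - \frac{2380}{149}$ ($Z = -16 + 2 \cdot \frac{2}{149} = -16 + \frac{4}{149} = - \frac{2380}{149} \approx -15.973$)
$g = - \frac{3423}{596}$ ($g = - \frac{7 - - \frac{2380}{149}}{4} = - \frac{7 + \frac{2380}{149}}{4} = \left(- \frac{1}{4}\right) \frac{3423}{149} = - \frac{3423}{596} \approx -5.7433$)
$g \left(1 + 4 \left(-6\right)\right) - 280 = - \frac{3423 \left(1 + 4 \left(-6\right)\right)}{596} - 280 = - \frac{3423 \left(1 - 24\right)}{596} - 280 = \left(- \frac{3423}{596}\right) \left(-23\right) - 280 = \frac{78729}{596} - 280 = - \frac{88151}{596}$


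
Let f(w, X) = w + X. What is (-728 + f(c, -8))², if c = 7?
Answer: 531441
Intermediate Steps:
f(w, X) = X + w
(-728 + f(c, -8))² = (-728 + (-8 + 7))² = (-728 - 1)² = (-729)² = 531441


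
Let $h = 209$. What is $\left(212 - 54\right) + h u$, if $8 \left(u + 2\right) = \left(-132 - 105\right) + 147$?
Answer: $- \frac{10445}{4} \approx -2611.3$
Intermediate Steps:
$u = - \frac{53}{4}$ ($u = -2 + \frac{\left(-132 - 105\right) + 147}{8} = -2 + \frac{-237 + 147}{8} = -2 + \frac{1}{8} \left(-90\right) = -2 - \frac{45}{4} = - \frac{53}{4} \approx -13.25$)
$\left(212 - 54\right) + h u = \left(212 - 54\right) + 209 \left(- \frac{53}{4}\right) = 158 - \frac{11077}{4} = - \frac{10445}{4}$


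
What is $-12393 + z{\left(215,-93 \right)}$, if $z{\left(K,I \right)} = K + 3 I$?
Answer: $-12457$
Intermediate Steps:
$-12393 + z{\left(215,-93 \right)} = -12393 + \left(215 + 3 \left(-93\right)\right) = -12393 + \left(215 - 279\right) = -12393 - 64 = -12457$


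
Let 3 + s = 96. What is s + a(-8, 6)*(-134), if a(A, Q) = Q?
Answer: -711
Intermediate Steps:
s = 93 (s = -3 + 96 = 93)
s + a(-8, 6)*(-134) = 93 + 6*(-134) = 93 - 804 = -711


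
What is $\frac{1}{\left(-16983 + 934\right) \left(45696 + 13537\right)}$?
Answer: $- \frac{1}{950630417} \approx -1.0519 \cdot 10^{-9}$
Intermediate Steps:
$\frac{1}{\left(-16983 + 934\right) \left(45696 + 13537\right)} = \frac{1}{\left(-16049\right) 59233} = \frac{1}{-950630417} = - \frac{1}{950630417}$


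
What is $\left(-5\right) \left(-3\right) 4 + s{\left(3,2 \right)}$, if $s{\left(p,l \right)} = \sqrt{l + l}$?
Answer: $62$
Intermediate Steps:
$s{\left(p,l \right)} = \sqrt{2} \sqrt{l}$ ($s{\left(p,l \right)} = \sqrt{2 l} = \sqrt{2} \sqrt{l}$)
$\left(-5\right) \left(-3\right) 4 + s{\left(3,2 \right)} = \left(-5\right) \left(-3\right) 4 + \sqrt{2} \sqrt{2} = 15 \cdot 4 + 2 = 60 + 2 = 62$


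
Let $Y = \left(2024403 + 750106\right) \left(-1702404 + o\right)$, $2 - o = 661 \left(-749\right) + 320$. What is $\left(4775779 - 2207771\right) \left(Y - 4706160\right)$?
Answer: $-8604350484807442856$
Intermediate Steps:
$o = 494771$ ($o = 2 - \left(661 \left(-749\right) + 320\right) = 2 - \left(-495089 + 320\right) = 2 - -494769 = 2 + 494769 = 494771$)
$Y = -3350588627197$ ($Y = \left(2024403 + 750106\right) \left(-1702404 + 494771\right) = 2774509 \left(-1207633\right) = -3350588627197$)
$\left(4775779 - 2207771\right) \left(Y - 4706160\right) = \left(4775779 - 2207771\right) \left(-3350588627197 - 4706160\right) = 2568008 \left(-3350593333357\right) = -8604350484807442856$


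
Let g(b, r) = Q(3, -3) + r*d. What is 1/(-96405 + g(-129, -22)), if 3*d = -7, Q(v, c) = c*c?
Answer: -3/289034 ≈ -1.0379e-5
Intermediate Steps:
Q(v, c) = c²
d = -7/3 (d = (⅓)*(-7) = -7/3 ≈ -2.3333)
g(b, r) = 9 - 7*r/3 (g(b, r) = (-3)² + r*(-7/3) = 9 - 7*r/3)
1/(-96405 + g(-129, -22)) = 1/(-96405 + (9 - 7/3*(-22))) = 1/(-96405 + (9 + 154/3)) = 1/(-96405 + 181/3) = 1/(-289034/3) = -3/289034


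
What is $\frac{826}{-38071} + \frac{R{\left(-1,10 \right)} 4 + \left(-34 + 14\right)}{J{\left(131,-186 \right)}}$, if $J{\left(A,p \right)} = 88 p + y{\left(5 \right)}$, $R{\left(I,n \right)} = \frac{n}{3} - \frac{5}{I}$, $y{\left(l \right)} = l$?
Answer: $- \frac{42070354}{1868867319} \approx -0.022511$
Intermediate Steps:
$R{\left(I,n \right)} = - \frac{5}{I} + \frac{n}{3}$ ($R{\left(I,n \right)} = n \frac{1}{3} - \frac{5}{I} = \frac{n}{3} - \frac{5}{I} = - \frac{5}{I} + \frac{n}{3}$)
$J{\left(A,p \right)} = 5 + 88 p$ ($J{\left(A,p \right)} = 88 p + 5 = 5 + 88 p$)
$\frac{826}{-38071} + \frac{R{\left(-1,10 \right)} 4 + \left(-34 + 14\right)}{J{\left(131,-186 \right)}} = \frac{826}{-38071} + \frac{\left(- \frac{5}{-1} + \frac{1}{3} \cdot 10\right) 4 + \left(-34 + 14\right)}{5 + 88 \left(-186\right)} = 826 \left(- \frac{1}{38071}\right) + \frac{\left(\left(-5\right) \left(-1\right) + \frac{10}{3}\right) 4 - 20}{5 - 16368} = - \frac{826}{38071} + \frac{\left(5 + \frac{10}{3}\right) 4 - 20}{-16363} = - \frac{826}{38071} + \left(\frac{25}{3} \cdot 4 - 20\right) \left(- \frac{1}{16363}\right) = - \frac{826}{38071} + \left(\frac{100}{3} - 20\right) \left(- \frac{1}{16363}\right) = - \frac{826}{38071} + \frac{40}{3} \left(- \frac{1}{16363}\right) = - \frac{826}{38071} - \frac{40}{49089} = - \frac{42070354}{1868867319}$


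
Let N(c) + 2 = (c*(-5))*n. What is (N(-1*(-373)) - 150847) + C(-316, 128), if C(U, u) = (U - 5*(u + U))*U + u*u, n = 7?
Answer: -344704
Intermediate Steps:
N(c) = -2 - 35*c (N(c) = -2 + (c*(-5))*7 = -2 - 5*c*7 = -2 - 35*c)
C(U, u) = u² + U*(-5*u - 4*U) (C(U, u) = (U - 5*(U + u))*U + u² = (U - (5*U + 5*u))*U + u² = (U + (-5*U - 5*u))*U + u² = (-5*u - 4*U)*U + u² = U*(-5*u - 4*U) + u² = u² + U*(-5*u - 4*U))
(N(-1*(-373)) - 150847) + C(-316, 128) = ((-2 - (-35)*(-373)) - 150847) + (128² - 4*(-316)² - 5*(-316)*128) = ((-2 - 35*373) - 150847) + (16384 - 4*99856 + 202240) = ((-2 - 13055) - 150847) + (16384 - 399424 + 202240) = (-13057 - 150847) - 180800 = -163904 - 180800 = -344704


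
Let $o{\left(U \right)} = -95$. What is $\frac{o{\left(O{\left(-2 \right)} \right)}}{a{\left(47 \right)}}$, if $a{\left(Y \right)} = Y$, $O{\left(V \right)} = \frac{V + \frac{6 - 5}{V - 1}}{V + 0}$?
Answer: $- \frac{95}{47} \approx -2.0213$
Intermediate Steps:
$O{\left(V \right)} = \frac{V + \frac{1}{-1 + V}}{V}$ ($O{\left(V \right)} = \frac{V + 1 \frac{1}{-1 + V}}{V} = \frac{V + \frac{1}{-1 + V}}{V}$)
$\frac{o{\left(O{\left(-2 \right)} \right)}}{a{\left(47 \right)}} = - \frac{95}{47}$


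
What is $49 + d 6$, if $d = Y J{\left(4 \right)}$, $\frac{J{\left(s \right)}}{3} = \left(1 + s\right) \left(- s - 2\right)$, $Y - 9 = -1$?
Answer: $-4271$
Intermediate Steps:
$Y = 8$ ($Y = 9 - 1 = 8$)
$J{\left(s \right)} = 3 \left(1 + s\right) \left(-2 - s\right)$ ($J{\left(s \right)} = 3 \left(1 + s\right) \left(- s - 2\right) = 3 \left(1 + s\right) \left(-2 - s\right)$)
$d = -720$ ($d = 8 \left(-6 - 36 - 3 \cdot 4^{2}\right) = 8 \left(-6 - 36 - 48\right) = 8 \left(-90\right) = -720$)
$49 + d 6 = 49 - 4320 = -4271$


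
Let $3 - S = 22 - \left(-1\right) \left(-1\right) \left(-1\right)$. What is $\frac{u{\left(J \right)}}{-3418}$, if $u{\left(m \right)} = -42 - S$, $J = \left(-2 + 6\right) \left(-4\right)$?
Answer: $\frac{11}{1709} \approx 0.0064365$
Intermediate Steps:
$J = -16$ ($J = 4 \left(-4\right) = -16$)
$S = -20$ ($S = 3 - \left(22 - \left(-1\right) \left(-1\right) \left(-1\right)\right) = 3 - \left(22 - 1 \left(-1\right)\right) = 3 - \left(22 - -1\right) = 3 - \left(22 + 1\right) = 3 - 23 = -20$)
$u{\left(m \right)} = -22$ ($u{\left(m \right)} = -42 - -20 = -42 + 20 = -22$)
$\frac{u{\left(J \right)}}{-3418} = - \frac{22}{-3418} = \left(-22\right) \left(- \frac{1}{3418}\right) = \frac{11}{1709}$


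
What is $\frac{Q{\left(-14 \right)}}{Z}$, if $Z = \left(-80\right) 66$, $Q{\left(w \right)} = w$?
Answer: $\frac{7}{2640} \approx 0.0026515$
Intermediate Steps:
$Z = -5280$
$\frac{Q{\left(-14 \right)}}{Z} = - \frac{14}{-5280} = \left(-14\right) \left(- \frac{1}{5280}\right) = \frac{7}{2640}$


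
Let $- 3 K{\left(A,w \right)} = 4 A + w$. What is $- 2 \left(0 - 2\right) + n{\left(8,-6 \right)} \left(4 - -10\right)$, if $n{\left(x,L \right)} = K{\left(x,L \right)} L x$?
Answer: $5828$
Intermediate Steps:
$K{\left(A,w \right)} = - \frac{4 A}{3} - \frac{w}{3}$ ($K{\left(A,w \right)} = - \frac{4 A + w}{3} = - \frac{w + 4 A}{3} = - \frac{4 A}{3} - \frac{w}{3}$)
$n{\left(x,L \right)} = L x \left(- \frac{4 x}{3} - \frac{L}{3}\right)$ ($n{\left(x,L \right)} = \left(- \frac{4 x}{3} - \frac{L}{3}\right) L x = L \left(- \frac{4 x}{3} - \frac{L}{3}\right) x = L x \left(- \frac{4 x}{3} - \frac{L}{3}\right)$)
$- 2 \left(0 - 2\right) + n{\left(8,-6 \right)} \left(4 - -10\right) = - 2 \left(0 - 2\right) + \left(- \frac{1}{3}\right) \left(-6\right) 8 \left(-6 + 4 \cdot 8\right) \left(4 - -10\right) = \left(-2\right) \left(-2\right) + \left(- \frac{1}{3}\right) \left(-6\right) 8 \left(-6 + 32\right) \left(4 + 10\right) = 4 + \left(- \frac{1}{3}\right) \left(-6\right) 8 \cdot 26 \cdot 14 = 4 + 416 \cdot 14 = 4 + 5824 = 5828$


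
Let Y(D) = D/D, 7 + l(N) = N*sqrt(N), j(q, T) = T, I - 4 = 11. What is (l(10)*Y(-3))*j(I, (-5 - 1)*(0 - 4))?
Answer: -168 + 240*sqrt(10) ≈ 590.95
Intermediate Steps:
I = 15 (I = 4 + 11 = 15)
l(N) = -7 + N**(3/2) (l(N) = -7 + N*sqrt(N) = -7 + N**(3/2))
Y(D) = 1
(l(10)*Y(-3))*j(I, (-5 - 1)*(0 - 4)) = ((-7 + 10**(3/2))*1)*((-5 - 1)*(0 - 4)) = ((-7 + 10*sqrt(10))*1)*(-6*(-4)) = (-7 + 10*sqrt(10))*24 = -168 + 240*sqrt(10)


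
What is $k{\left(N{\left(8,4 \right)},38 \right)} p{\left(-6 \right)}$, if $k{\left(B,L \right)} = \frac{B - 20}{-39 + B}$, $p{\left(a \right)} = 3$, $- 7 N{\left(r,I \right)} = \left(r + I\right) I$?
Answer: $\frac{188}{107} \approx 1.757$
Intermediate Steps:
$N{\left(r,I \right)} = - \frac{I \left(I + r\right)}{7}$ ($N{\left(r,I \right)} = - \frac{\left(r + I\right) I}{7} = - \frac{\left(I + r\right) I}{7} = - \frac{I \left(I + r\right)}{7}$)
$k{\left(B,L \right)} = \frac{-20 + B}{-39 + B}$
$k{\left(N{\left(8,4 \right)},38 \right)} p{\left(-6 \right)} = \frac{-20 - \frac{4 \left(4 + 8\right)}{7}}{-39 - \frac{4 \left(4 + 8\right)}{7}} \cdot 3 = \frac{-20 - \frac{4}{7} \cdot 12}{-39 - \frac{4}{7} \cdot 12} \cdot 3 = \frac{-20 - \frac{48}{7}}{-39 - \frac{48}{7}} \cdot 3 = \frac{1}{- \frac{321}{7}} \left(- \frac{188}{7}\right) 3 = \left(- \frac{7}{321}\right) \left(- \frac{188}{7}\right) 3 = \frac{188}{321} \cdot 3 = \frac{188}{107}$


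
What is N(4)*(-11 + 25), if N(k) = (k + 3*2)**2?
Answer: 1400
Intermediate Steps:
N(k) = (6 + k)**2 (N(k) = (k + 6)**2 = (6 + k)**2)
N(4)*(-11 + 25) = (6 + 4)**2*(-11 + 25) = 10**2*14 = 100*14 = 1400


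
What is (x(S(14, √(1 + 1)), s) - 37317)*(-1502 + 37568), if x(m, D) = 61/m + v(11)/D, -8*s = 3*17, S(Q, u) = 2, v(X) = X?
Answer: -22862231389/17 ≈ -1.3448e+9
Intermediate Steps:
s = -51/8 (s = -3*17/8 = -⅛*51 = -51/8 ≈ -6.3750)
x(m, D) = 11/D + 61/m (x(m, D) = 61/m + 11/D = 11/D + 61/m)
(x(S(14, √(1 + 1)), s) - 37317)*(-1502 + 37568) = ((11/(-51/8) + 61/2) - 37317)*(-1502 + 37568) = ((11*(-8/51) + 61*(½)) - 37317)*36066 = ((-88/51 + 61/2) - 37317)*36066 = (2935/102 - 37317)*36066 = -3803399/102*36066 = -22862231389/17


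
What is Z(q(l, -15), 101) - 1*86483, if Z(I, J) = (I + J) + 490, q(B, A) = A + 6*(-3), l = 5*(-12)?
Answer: -85925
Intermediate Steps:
l = -60
q(B, A) = -18 + A (q(B, A) = A - 18 = -18 + A)
Z(I, J) = 490 + I + J
Z(q(l, -15), 101) - 1*86483 = (490 + (-18 - 15) + 101) - 1*86483 = (490 - 33 + 101) - 86483 = 558 - 86483 = -85925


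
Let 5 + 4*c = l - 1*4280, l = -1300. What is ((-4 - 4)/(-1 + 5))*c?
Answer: 5585/2 ≈ 2792.5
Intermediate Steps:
c = -5585/4 (c = -5/4 + (-1300 - 1*4280)/4 = -5/4 + (-1300 - 4280)/4 = -5/4 + (¼)*(-5580) = -5/4 - 1395 = -5585/4 ≈ -1396.3)
((-4 - 4)/(-1 + 5))*c = ((-4 - 4)/(-1 + 5))*(-5585/4) = -8/4*(-5585/4) = -8*¼*(-5585/4) = -2*(-5585/4) = 5585/2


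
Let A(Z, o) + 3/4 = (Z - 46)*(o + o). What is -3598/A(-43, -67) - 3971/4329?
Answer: -251723639/206497629 ≈ -1.2190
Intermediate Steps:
A(Z, o) = -¾ + 2*o*(-46 + Z) (A(Z, o) = -¾ + (Z - 46)*(o + o) = -¾ + (-46 + Z)*(2*o) = -¾ + 2*o*(-46 + Z))
-3598/A(-43, -67) - 3971/4329 = -3598/(-¾ - 92*(-67) + 2*(-43)*(-67)) - 3971/4329 = -3598/(-¾ + 6164 + 5762) - 3971*1/4329 = -3598/47701/4 - 3971/4329 = -3598*4/47701 - 3971/4329 = -14392/47701 - 3971/4329 = -251723639/206497629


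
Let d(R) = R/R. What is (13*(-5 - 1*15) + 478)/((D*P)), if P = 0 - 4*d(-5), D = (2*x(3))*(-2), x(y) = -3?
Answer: -109/24 ≈ -4.5417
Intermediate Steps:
d(R) = 1
D = 12 (D = (2*(-3))*(-2) = -6*(-2) = 12)
P = -4 (P = 0 - 4*1 = 0 - 4 = -4)
(13*(-5 - 1*15) + 478)/((D*P)) = (13*(-5 - 1*15) + 478)/((12*(-4))) = (13*(-5 - 15) + 478)/(-48) = (13*(-20) + 478)*(-1/48) = (-260 + 478)*(-1/48) = 218*(-1/48) = -109/24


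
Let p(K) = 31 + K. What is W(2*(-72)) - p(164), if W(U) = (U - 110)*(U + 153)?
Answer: -2481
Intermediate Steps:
W(U) = (-110 + U)*(153 + U)
W(2*(-72)) - p(164) = (-16830 + (2*(-72))² + 43*(2*(-72))) - (31 + 164) = (-16830 + (-144)² + 43*(-144)) - 1*195 = (-16830 + 20736 - 6192) - 195 = -2286 - 195 = -2481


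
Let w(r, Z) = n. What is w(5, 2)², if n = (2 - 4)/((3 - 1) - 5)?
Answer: 4/9 ≈ 0.44444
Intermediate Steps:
n = ⅔ (n = -2/(2 - 5) = -2/(-3) = -2*(-⅓) = ⅔ ≈ 0.66667)
w(r, Z) = ⅔
w(5, 2)² = (⅔)² = 4/9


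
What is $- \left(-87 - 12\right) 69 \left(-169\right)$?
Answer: $-1154439$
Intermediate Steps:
$- \left(-87 - 12\right) 69 \left(-169\right) = - \left(-99\right) 69 \left(-169\right) = - \left(-6831\right) \left(-169\right) = \left(-1\right) 1154439 = -1154439$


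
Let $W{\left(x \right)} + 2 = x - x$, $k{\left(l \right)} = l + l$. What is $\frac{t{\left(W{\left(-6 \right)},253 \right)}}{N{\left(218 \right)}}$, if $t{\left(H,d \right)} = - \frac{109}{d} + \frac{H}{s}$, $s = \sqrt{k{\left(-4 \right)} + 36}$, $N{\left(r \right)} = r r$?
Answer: $- \frac{1}{110308} - \frac{\sqrt{7}}{332668} \approx -1.7019 \cdot 10^{-5}$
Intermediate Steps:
$N{\left(r \right)} = r^{2}$
$k{\left(l \right)} = 2 l$
$s = 2 \sqrt{7}$ ($s = \sqrt{2 \left(-4\right) + 36} = \sqrt{-8 + 36} = \sqrt{28} = 2 \sqrt{7} \approx 5.2915$)
$W{\left(x \right)} = -2$ ($W{\left(x \right)} = -2 + \left(x - x\right) = -2 + 0 = -2$)
$t{\left(H,d \right)} = - \frac{109}{d} + \frac{H \sqrt{7}}{14}$ ($t{\left(H,d \right)} = - \frac{109}{d} + \frac{H}{2 \sqrt{7}} = - \frac{109}{d} + H \frac{\sqrt{7}}{14} = - \frac{109}{d} + \frac{H \sqrt{7}}{14}$)
$\frac{t{\left(W{\left(-6 \right)},253 \right)}}{N{\left(218 \right)}} = \frac{- \frac{109}{253} + \frac{1}{14} \left(-2\right) \sqrt{7}}{218^{2}} = \frac{\left(-109\right) \frac{1}{253} - \frac{\sqrt{7}}{7}}{47524} = \left(- \frac{109}{253} - \frac{\sqrt{7}}{7}\right) \frac{1}{47524} = - \frac{1}{110308} - \frac{\sqrt{7}}{332668}$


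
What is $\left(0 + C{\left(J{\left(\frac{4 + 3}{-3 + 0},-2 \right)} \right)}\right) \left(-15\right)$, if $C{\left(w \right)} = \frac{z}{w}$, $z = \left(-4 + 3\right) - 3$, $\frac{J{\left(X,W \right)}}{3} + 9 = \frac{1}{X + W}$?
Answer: $- \frac{13}{6} \approx -2.1667$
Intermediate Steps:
$J{\left(X,W \right)} = -27 + \frac{3}{W + X}$ ($J{\left(X,W \right)} = -27 + \frac{3}{X + W} = -27 + \frac{3}{W + X}$)
$z = -4$ ($z = -1 - 3 = -4$)
$C{\left(w \right)} = - \frac{4}{w}$
$\left(0 + C{\left(J{\left(\frac{4 + 3}{-3 + 0},-2 \right)} \right)}\right) \left(-15\right) = \left(0 - \frac{4}{3 \frac{1}{-2 + \frac{4 + 3}{-3 + 0}} \left(1 - -18 - 9 \frac{4 + 3}{-3 + 0}\right)}\right) \left(-15\right) = \left(0 - \frac{4}{3 \frac{1}{-2 + \frac{7}{-3}} \left(1 + 18 - 9 \frac{7}{-3}\right)}\right) \left(-15\right) = \left(0 - \frac{4}{3 \frac{1}{-2 + 7 \left(- \frac{1}{3}\right)} \left(1 + 18 - 9 \cdot 7 \left(- \frac{1}{3}\right)\right)}\right) \left(-15\right) = \left(0 - \frac{4}{3 \frac{1}{-2 - \frac{7}{3}} \left(1 + 18 - -21\right)}\right) \left(-15\right) = \left(0 - \frac{4}{3 \frac{1}{- \frac{13}{3}} \left(1 + 18 + 21\right)}\right) \left(-15\right) = \left(0 - \frac{4}{3 \left(- \frac{3}{13}\right) 40}\right) \left(-15\right) = \left(0 - \frac{4}{- \frac{360}{13}}\right) \left(-15\right) = \left(0 - - \frac{13}{90}\right) \left(-15\right) = \left(0 + \frac{13}{90}\right) \left(-15\right) = \frac{13}{90} \left(-15\right) = - \frac{13}{6}$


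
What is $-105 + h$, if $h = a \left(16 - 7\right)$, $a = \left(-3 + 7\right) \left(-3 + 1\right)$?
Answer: $-177$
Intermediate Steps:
$a = -8$ ($a = 4 \left(-2\right) = -8$)
$h = -72$ ($h = - 8 \left(16 - 7\right) = \left(-8\right) 9 = -72$)
$-105 + h = -105 - 72 = -177$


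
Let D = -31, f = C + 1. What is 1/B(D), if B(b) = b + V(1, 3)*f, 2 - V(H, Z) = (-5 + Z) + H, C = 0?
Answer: -1/28 ≈ -0.035714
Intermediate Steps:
f = 1 (f = 0 + 1 = 1)
V(H, Z) = 7 - H - Z (V(H, Z) = 2 - ((-5 + Z) + H) = 2 - (-5 + H + Z) = 2 + (5 - H - Z) = 7 - H - Z)
B(b) = 3 + b (B(b) = b + (7 - 1*1 - 1*3)*1 = b + (7 - 1 - 3)*1 = b + 3*1 = b + 3 = 3 + b)
1/B(D) = 1/(3 - 31) = 1/(-28) = -1/28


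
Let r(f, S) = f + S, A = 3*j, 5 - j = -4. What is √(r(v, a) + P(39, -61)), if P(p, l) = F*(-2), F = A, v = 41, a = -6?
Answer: I*√19 ≈ 4.3589*I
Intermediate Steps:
j = 9 (j = 5 - 1*(-4) = 5 + 4 = 9)
A = 27 (A = 3*9 = 27)
F = 27
r(f, S) = S + f
P(p, l) = -54 (P(p, l) = 27*(-2) = -54)
√(r(v, a) + P(39, -61)) = √((-6 + 41) - 54) = √(35 - 54) = √(-19) = I*√19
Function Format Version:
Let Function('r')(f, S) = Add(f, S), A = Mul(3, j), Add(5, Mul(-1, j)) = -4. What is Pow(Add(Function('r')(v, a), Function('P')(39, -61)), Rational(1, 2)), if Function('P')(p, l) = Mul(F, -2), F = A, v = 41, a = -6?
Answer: Mul(I, Pow(19, Rational(1, 2))) ≈ Mul(4.3589, I)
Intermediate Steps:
j = 9 (j = Add(5, Mul(-1, -4)) = Add(5, 4) = 9)
A = 27 (A = Mul(3, 9) = 27)
F = 27
Function('r')(f, S) = Add(S, f)
Function('P')(p, l) = -54 (Function('P')(p, l) = Mul(27, -2) = -54)
Pow(Add(Function('r')(v, a), Function('P')(39, -61)), Rational(1, 2)) = Pow(Add(Add(-6, 41), -54), Rational(1, 2)) = Pow(Add(35, -54), Rational(1, 2)) = Pow(-19, Rational(1, 2)) = Mul(I, Pow(19, Rational(1, 2)))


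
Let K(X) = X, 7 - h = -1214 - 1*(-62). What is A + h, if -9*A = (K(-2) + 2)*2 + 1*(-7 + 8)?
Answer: 10430/9 ≈ 1158.9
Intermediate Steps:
h = 1159 (h = 7 - (-1214 - 1*(-62)) = 7 - (-1214 + 62) = 7 - 1*(-1152) = 7 + 1152 = 1159)
A = -⅑ (A = -((-2 + 2)*2 + 1*(-7 + 8))/9 = -(0*2 + 1*1)/9 = -(0 + 1)/9 = -⅑*1 = -⅑ ≈ -0.11111)
A + h = -⅑ + 1159 = 10430/9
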